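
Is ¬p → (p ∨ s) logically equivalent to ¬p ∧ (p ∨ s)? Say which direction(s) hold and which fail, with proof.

(⇒) This fails. Under s = F, p = T, the left side is true but the right side is false.

(⇐) Assume the antecedent. If s is true, ¬p → (p ∨ s) reduces to true regardless of the other variables. If s is false, the antecedent cannot hold. Either way ¬p → (p ∨ s) holds.

The forward direction fails; the converse holds.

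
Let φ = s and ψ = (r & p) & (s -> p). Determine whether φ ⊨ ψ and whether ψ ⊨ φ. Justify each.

Both directions fail.

(⟹) This fails. Under p = F, s = T, r = F, the left side is true but the right side is false.

(⟸) This fails. Under p = T, s = F, r = T, the left side is false but the right side is true.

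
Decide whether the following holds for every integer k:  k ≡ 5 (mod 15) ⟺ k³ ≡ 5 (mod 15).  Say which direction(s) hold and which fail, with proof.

Both directions hold; the statement is true.

(→) Suppose k ≡ 5 (mod 15). Write k = 15j + 5. Then (15j + 5)³ = 3375j³ + 3375j² + 1125j + 125 = 15(225j³ + 225j² + 75j + 8) + 5, so k³ ≡ 5 (mod 15).

(←) Conversely, suppose k³ ≡ 5 (mod 15). The only residue r in {0, …, 14} with r³ ≡ 5 (mod 15) is r = 5, so k ≡ 5 (mod 15).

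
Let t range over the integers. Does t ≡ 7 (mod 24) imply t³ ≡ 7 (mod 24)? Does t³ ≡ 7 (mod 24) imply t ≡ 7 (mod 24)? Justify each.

Equivalent; both directions hold.

(⟹) Suppose t ≡ 7 (mod 24). Write t = 24j + 7. Then (24j + 7)³ = 13824j³ + 12096j² + 3528j + 343 = 24(576j³ + 504j² + 147j + 14) + 7, so t³ ≡ 7 (mod 24).

(⟸) Conversely, suppose t³ ≡ 7 (mod 24). The only residue r in {0, …, 23} with r³ ≡ 7 (mod 24) is r = 7, so t ≡ 7 (mod 24).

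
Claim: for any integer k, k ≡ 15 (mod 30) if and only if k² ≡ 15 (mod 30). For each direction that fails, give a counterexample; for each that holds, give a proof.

Both implications hold.

[⇒] Suppose k ≡ 15 (mod 30). Write k = 30j + 15. Then (30j + 15)² = 900j² + 900j + 225 = 30(30j² + 30j + 7) + 15, so k² ≡ 15 (mod 30).

[⇐] Conversely, suppose k² ≡ 15 (mod 30). The only residue r in {0, …, 29} with r² ≡ 15 (mod 30) is r = 15, so k ≡ 15 (mod 30).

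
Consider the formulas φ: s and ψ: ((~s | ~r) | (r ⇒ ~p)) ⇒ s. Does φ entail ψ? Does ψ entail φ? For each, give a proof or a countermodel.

Equivalent; both directions hold.

(→) Assume the antecedent. If r is true, the antecedent forces (r = T, p = F, s = T) or (r = T, p = T, s = T), and ((~s | ~r) | (r ⇒ ~p)) ⇒ s holds there. If r is false, the antecedent forces (r = F, p = F, s = T) or (r = F, p = T, s = T), and ((~s | ~r) | (r ⇒ ~p)) ⇒ s holds there. Either way ((~s | ~r) | (r ⇒ ~p)) ⇒ s holds.

(←) Assume the antecedent. If r is true, the antecedent forces (r = T, p = F, s = T) or (r = T, p = T, s = T), and s holds there. If r is false, the antecedent forces (r = F, p = F, s = T) or (r = F, p = T, s = T), and s holds there. Either way s holds.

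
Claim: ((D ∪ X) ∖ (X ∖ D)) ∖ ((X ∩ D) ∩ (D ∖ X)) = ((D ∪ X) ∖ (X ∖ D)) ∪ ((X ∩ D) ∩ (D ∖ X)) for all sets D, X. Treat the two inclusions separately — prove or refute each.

Both inclusions hold; the sets are equal.

(⟹) Let x ∈ ((D ∪ X) ∖ (X ∖ D)) ∖ ((X ∩ D) ∩ (D ∖ X)). Then either x ∈ D and x ∉ X; or x ∈ D ∩ X. In each case x ∈ ((D ∪ X) ∖ (X ∖ D)) ∪ ((X ∩ D) ∩ (D ∖ X)), so ((D ∪ X) ∖ (X ∖ D)) ∖ ((X ∩ D) ∩ (D ∖ X)) ⊆ ((D ∪ X) ∖ (X ∖ D)) ∪ ((X ∩ D) ∩ (D ∖ X)).

(⟸) Let x ∈ ((D ∪ X) ∖ (X ∖ D)) ∪ ((X ∩ D) ∩ (D ∖ X)). Then either x ∈ D and x ∉ X; or x ∈ D ∩ X. In each case x ∈ ((D ∪ X) ∖ (X ∖ D)) ∖ ((X ∩ D) ∩ (D ∖ X)), so ((D ∪ X) ∖ (X ∖ D)) ∪ ((X ∩ D) ∩ (D ∖ X)) ⊆ ((D ∪ X) ∖ (X ∖ D)) ∖ ((X ∩ D) ∩ (D ∖ X)).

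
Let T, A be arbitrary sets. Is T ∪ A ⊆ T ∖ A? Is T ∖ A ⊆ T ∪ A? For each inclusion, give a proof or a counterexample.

Only the reverse inclusion holds.

Forward inclusion. This inclusion fails. Take T = ∅, A = {1}; then 1 ∈ T ∪ A but 1 ∉ T ∖ A.

Reverse inclusion. Let x ∈ T ∖ A. Then x ∈ T and x ∉ A, from which x ∈ T ∪ A.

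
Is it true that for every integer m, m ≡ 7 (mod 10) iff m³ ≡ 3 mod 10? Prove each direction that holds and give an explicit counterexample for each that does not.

The biconditional holds.

Forward direction. Suppose m ≡ 7 (mod 10). Write m = 10j + 7. Then (10j + 7)³ = 1000j³ + 2100j² + 1470j + 343 = 10(100j³ + 210j² + 147j + 34) + 3, so m³ ≡ 3 (mod 10).

Converse. Suppose m³ ≡ 3 (mod 10). The only residue r in {0, …, 9} with r³ ≡ 3 (mod 10) is r = 7, so m ≡ 7 (mod 10).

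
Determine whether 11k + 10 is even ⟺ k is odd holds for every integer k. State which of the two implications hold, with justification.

(⇒) This fails: k = 2 gives 11k + 10 = 32, which is even, but 2 is even, not odd.

(⇐) This also fails: k = 7 is odd, but 11k + 10 = 87 is odd, not even.

Neither implication holds.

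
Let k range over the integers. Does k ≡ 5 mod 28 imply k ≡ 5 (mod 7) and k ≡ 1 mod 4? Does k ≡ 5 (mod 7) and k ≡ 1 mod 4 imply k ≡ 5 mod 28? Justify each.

Forward direction. Suppose k ≡ 5 (mod 28); write k = 28j + 5. Since 7 ∣ 28, reducing mod 7 gives k ≡ 5 (mod 7); since 4 ∣ 28, reducing mod 4 gives k ≡ 5 ≡ 1 (mod 4).

Converse. If k ≡ 5 (mod 7) and k ≡ 1 (mod 4), then by the Chinese remainder theorem k ≡ 5 (mod 28). This is exactly k ≡ 5 (mod 28).

Both implications hold.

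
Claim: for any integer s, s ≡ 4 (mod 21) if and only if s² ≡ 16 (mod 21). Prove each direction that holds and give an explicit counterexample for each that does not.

[⇐] This fails: take s = 10. Then 10² = 100 ≡ 16 (mod 21), yet 10 ≡ 10 (mod 21), not 4.

[⇒] Suppose s ≡ 4 (mod 21). Write s = 21j + 4. Then (21j + 4)² = 441j² + 168j + 16 = 21(21j² + 8j) + 16, so s² ≡ 16 (mod 21).

Only the forward implication holds.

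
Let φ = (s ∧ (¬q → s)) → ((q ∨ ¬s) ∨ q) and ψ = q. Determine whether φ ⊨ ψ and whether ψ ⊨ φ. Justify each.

[⇐] Assume the antecedent. If s is true, the antecedent forces (s = T, q = T), and the consequent holds there. If s is false, the consequent reduces to true regardless of the other variables. Either way the consequent holds.

[⇒] This fails. Under s = F, q = F, the left side is true but the right side is false.

(⇒) fails; (⇐) holds.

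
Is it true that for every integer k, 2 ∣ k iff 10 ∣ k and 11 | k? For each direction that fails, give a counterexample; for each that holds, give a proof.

[⇒] This fails: take k = 2. Certainly 2 ∣ 2, but 10 ∤ 2.

[⇐] Suppose 10 ∣ k and 11 ∣ k. Any common multiple of 10 and 11 is a multiple of their lcm; here gcd(10, 11) = 1, so lcm(10, 11) = 10·11 = 110, so 110 ∣ k. Since 2 ∣ 110, it follows that 2 ∣ k.

Not equivalent: only (⇐) holds.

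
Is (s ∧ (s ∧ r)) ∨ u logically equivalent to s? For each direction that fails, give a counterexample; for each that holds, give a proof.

Neither direction holds.

(⟹) This fails. Under u = T, r = F, s = F, the left side is true but the right side is false.

(⟸) This fails. Under u = F, r = F, s = T, the left side is false but the right side is true.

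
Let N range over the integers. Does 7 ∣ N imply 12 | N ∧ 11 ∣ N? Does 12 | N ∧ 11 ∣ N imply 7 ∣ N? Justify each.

(⇒) fails and (⇐) fails.

(⟹) This fails: take N = 7. Certainly 7 ∣ 7, but 12 ∤ 7.

(⟸) This fails: take N = 132. Both 12 ∣ 132 and 11 ∣ 132, yet 132 is not a multiple of 7 (since 132 = 18·7 + 6), so 7 ∤ 132.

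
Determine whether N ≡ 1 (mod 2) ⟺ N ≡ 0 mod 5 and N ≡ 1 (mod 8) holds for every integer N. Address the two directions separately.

Only the reverse direction holds.

(⇒) This fails: N = 1 gives 1 ≡ 1 (mod 2) but 1 ≡ 1 (mod 5), so the conjunction on the right does not hold.

(⇐) Conversely, if N ≡ 0 (mod 5) and N ≡ 1 (mod 8), then by the Chinese remainder theorem N ≡ 25 (mod 40). Since 25 ≡ 1 (mod 2) and 2 ∣ 40, we get N ≡ 1 (mod 2).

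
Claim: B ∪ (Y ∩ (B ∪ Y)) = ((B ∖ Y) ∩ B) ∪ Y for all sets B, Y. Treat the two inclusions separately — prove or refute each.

(⟹) Let x ∈ B ∪ (Y ∩ (B ∪ Y)). Then either x ∈ B and x ∉ Y; or x ∈ Y and x ∉ B; or x ∈ B ∩ Y. In each case x ∈ ((B ∖ Y) ∩ B) ∪ Y, so B ∪ (Y ∩ (B ∪ Y)) ⊆ ((B ∖ Y) ∩ B) ∪ Y.

(⟸) Let x ∈ ((B ∖ Y) ∩ B) ∪ Y. Then either x ∈ B and x ∉ Y; or x ∈ Y and x ∉ B; or x ∈ B ∩ Y. In each case x ∈ B ∪ (Y ∩ (B ∪ Y)), so ((B ∖ Y) ∩ B) ∪ Y ⊆ B ∪ (Y ∩ (B ∪ Y)).

The two sets are equal.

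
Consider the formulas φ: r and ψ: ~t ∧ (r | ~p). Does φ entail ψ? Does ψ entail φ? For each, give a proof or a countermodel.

(⟹) This fails. Under t = T, p = F, r = T, the left side is true but the right side is false.

(⟸) This fails. Under t = F, p = F, r = F, the left side is false but the right side is true.

(⇒) fails and (⇐) fails.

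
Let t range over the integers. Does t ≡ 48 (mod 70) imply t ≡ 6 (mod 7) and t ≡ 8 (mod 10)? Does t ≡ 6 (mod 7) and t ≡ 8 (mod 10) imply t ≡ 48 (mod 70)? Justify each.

The biconditional holds.

(⇒) Suppose t ≡ 48 (mod 70); write t = 70j + 48. Since 7 ∣ 70, reducing mod 7 gives t ≡ 48 ≡ 6 (mod 7); since 10 ∣ 70, reducing mod 10 gives t ≡ 48 ≡ 8 (mod 10).

(⇐) Conversely, if t ≡ 6 (mod 7) and t ≡ 8 (mod 10), then by the Chinese remainder theorem t ≡ 48 (mod 70). This is exactly t ≡ 48 (mod 70).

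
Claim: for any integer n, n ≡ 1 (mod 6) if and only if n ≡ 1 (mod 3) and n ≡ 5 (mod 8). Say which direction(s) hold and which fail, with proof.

Only the reverse direction holds.

(⇒) This fails: n = 1 gives 1 ≡ 1 (mod 6) but 1 ≡ 1 (mod 8), so the conjunction on the right does not hold.

(⇐) Conversely, if n ≡ 1 (mod 3) and n ≡ 5 (mod 8), then by the Chinese remainder theorem n ≡ 13 (mod 24). Since 13 ≡ 1 (mod 6) and 6 ∣ 24, we get n ≡ 1 (mod 6).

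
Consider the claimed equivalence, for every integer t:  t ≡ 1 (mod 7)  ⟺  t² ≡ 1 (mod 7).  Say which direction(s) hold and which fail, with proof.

(⇐) This fails: take t = 6. Then 6² = 36 ≡ 1 (mod 7), yet 6 ≡ 6 (mod 7), not 1.

(⇒) Suppose t ≡ 1 (mod 7). Write t = 7j + 1. Then (7j + 1)² = 49j² + 14j + 1 = 7(7j² + 2j) + 1, so t² ≡ 1 (mod 7).

Only the forward implication holds.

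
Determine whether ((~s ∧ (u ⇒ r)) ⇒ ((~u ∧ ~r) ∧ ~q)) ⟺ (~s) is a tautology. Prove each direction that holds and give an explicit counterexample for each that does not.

(⟹) This fails. Under u = F, s = T, q = F, r = F, the left side is true but the right side is false.

(⟸) This fails. Under u = F, s = F, q = T, r = F, the left side is false but the right side is true.

Both directions fail.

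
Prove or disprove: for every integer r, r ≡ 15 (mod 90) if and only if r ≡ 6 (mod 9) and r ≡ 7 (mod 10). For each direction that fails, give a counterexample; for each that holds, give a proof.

(⇒) This fails: r = 15 gives 15 ≡ 15 (mod 90) but 15 ≡ 5 (mod 10), so the conjunction on the right does not hold.

(⇐) This fails: r = 87 satisfies both congruences on the right (87 ≡ 6 mod 9 and 87 ≡ 7 mod 10) yet 87 ≡ 87 (mod 90), not 15.

Neither implication holds.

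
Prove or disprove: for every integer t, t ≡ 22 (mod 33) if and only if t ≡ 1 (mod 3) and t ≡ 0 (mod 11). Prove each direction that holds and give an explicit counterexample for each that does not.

(⇐) If t ≡ 1 (mod 3) and t ≡ 0 (mod 11), then by the Chinese remainder theorem t ≡ 22 (mod 33). This is exactly t ≡ 22 (mod 33).

(⇒) Suppose t ≡ 22 (mod 33); write t = 33j + 22. Since 3 ∣ 33, reducing mod 3 gives t ≡ 22 ≡ 1 (mod 3); since 11 ∣ 33, reducing mod 11 gives t ≡ 22 ≡ 0 (mod 11).

Both directions hold; the statement is true.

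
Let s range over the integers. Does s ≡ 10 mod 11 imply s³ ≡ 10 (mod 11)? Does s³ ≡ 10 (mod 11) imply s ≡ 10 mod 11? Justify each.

(⇒) Suppose s ≡ 10 mod 11. Write s = 11j + 10. Then (11j + 10)³ = 1331j³ + 3630j² + 3300j + 1000 = 11(121j³ + 330j² + 300j + 90) + 10, so s³ ≡ 10 (mod 11).

(⇐) Conversely, suppose s³ ≡ 10 (mod 11). The only residue r in {0, …, 10} with r³ ≡ 10 (mod 11) is r = 10, so s ≡ 10 (mod 11).

The biconditional holds.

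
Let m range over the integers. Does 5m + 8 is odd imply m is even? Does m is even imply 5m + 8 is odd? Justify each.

(→) This fails: m = 3 gives 5m + 8 = 23, which is odd, but 3 is odd, not even.

(←) This also fails: m = 2 is even, but 5m + 8 = 18 is even, not odd.

(⇒) fails and (⇐) fails.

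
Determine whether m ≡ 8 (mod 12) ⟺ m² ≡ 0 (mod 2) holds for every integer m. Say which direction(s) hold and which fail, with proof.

[⇐] This fails: take m = 0. Then 0² = 0 ≡ 0 (mod 2), yet 0 ≡ 0 (mod 12), not 8.

[⇒] Suppose m ≡ 8 (mod 12). Then m² ≡ 8² = 64 (mod 12), and since 2 ∣ 12, also m² ≡ 0 (mod 2).

The forward direction holds; the converse fails.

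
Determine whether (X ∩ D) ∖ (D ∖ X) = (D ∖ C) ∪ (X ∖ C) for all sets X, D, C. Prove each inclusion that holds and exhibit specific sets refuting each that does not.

(⊆) This inclusion fails. Take X = {1}, D = {1}, C = {1}; then 1 ∈ (X ∩ D) ∖ (D ∖ X) but 1 ∉ (D ∖ C) ∪ (X ∖ C).

(⊇) This inclusion fails. Take X = {1}, D = ∅, C = ∅; then 1 ∈ (D ∖ C) ∪ (X ∖ C) but 1 ∉ (X ∩ D) ∖ (D ∖ X).

(⊆) fails and (⊇) fails.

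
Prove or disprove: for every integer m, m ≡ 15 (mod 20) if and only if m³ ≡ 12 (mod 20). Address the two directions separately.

[⇒] This fails: take m = 15. Then 15 ≡ 15 (mod 20), but 15³ = 3375 ≡ 15 (mod 20), not 12.

[⇐] This fails: take m = 8. Then 8³ = 512 ≡ 12 (mod 20), yet 8 ≡ 8 (mod 20), not 15.

(⇒) fails and (⇐) fails.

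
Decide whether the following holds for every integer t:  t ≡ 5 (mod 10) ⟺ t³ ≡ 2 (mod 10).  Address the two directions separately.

Both directions fail.

Forward direction. This fails: take t = 5. Then 5 ≡ 5 (mod 10), but 5³ = 125 ≡ 5 (mod 10), not 2.

Converse. This fails: take t = 8. Then 8³ = 512 ≡ 2 (mod 10), yet 8 ≡ 8 (mod 10), not 5.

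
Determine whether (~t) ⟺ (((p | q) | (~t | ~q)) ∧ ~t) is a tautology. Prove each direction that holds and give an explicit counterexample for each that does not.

The biconditional holds.

[⇒] Assume the antecedent. If q is true, the antecedent forces (q = T, t = F, p = F) or (q = T, t = F, p = T), and ((p | q) | (~t | ~q)) ∧ ~t holds there. If q is false, the antecedent forces (q = F, t = F, p = F) or (q = F, t = F, p = T), and ((p | q) | (~t | ~q)) ∧ ~t holds there. Either way ((p | q) | (~t | ~q)) ∧ ~t holds.

[⇐] Assume the antecedent. If q is true, the antecedent forces (q = T, t = F, p = F) or (q = T, t = F, p = T), and ~t holds there. If q is false, the antecedent forces (q = F, t = F, p = F) or (q = F, t = F, p = T), and ~t holds there. Either way ~t holds.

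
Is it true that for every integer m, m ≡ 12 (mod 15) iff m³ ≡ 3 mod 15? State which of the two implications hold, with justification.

(→) Suppose m ≡ 12 (mod 15). Write m = 15j + 12. Then (15j + 12)³ = 3375j³ + 8100j² + 6480j + 1728 = 15(225j³ + 540j² + 432j + 115) + 3, so m³ ≡ 3 (mod 15).

(←) Conversely, suppose m³ ≡ 3 (mod 15). The only residue r in {0, …, 14} with r³ ≡ 3 (mod 15) is r = 12, so m ≡ 12 (mod 15).

Both directions hold; the statement is true.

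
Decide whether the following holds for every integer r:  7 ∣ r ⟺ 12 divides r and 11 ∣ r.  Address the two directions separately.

Both directions fail.

[⇒] This fails: take r = 7. Certainly 7 ∣ 7, but 12 ∤ 7.

[⇐] This fails: take r = 132. Both 12 ∣ 132 and 11 ∣ 132, yet 132 is not a multiple of 7 (since 132 = 18·7 + 6), so 7 ∤ 132.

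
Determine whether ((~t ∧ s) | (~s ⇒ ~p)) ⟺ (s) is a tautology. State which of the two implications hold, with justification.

The forward direction fails; the converse holds.

(⇒) This fails. Under s = F, t = F, p = F, the left side is true but the right side is false.

(⇐) Assume the antecedent. If s is true, (~t ∧ s) | (~s ⇒ ~p) reduces to true regardless of the other variables. If s is false, the antecedent cannot hold. Either way (~t ∧ s) | (~s ⇒ ~p) holds.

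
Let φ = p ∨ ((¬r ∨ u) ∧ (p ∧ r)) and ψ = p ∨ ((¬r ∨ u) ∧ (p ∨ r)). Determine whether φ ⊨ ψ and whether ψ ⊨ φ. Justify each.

Only the forward direction holds.

Forward direction. Assume the antecedent. If u is true, the antecedent forces (u = T, r = F, p = T) or (u = T, r = T, p = T), and p ∨ ((¬r ∨ u) ∧ (p ∨ r)) holds there. If u is false, the antecedent forces (u = F, r = F, p = T) or (u = F, r = T, p = T), and p ∨ ((¬r ∨ u) ∧ (p ∨ r)) holds there. Either way p ∨ ((¬r ∨ u) ∧ (p ∨ r)) holds.

Converse. This fails. Under u = T, r = T, p = F, the left side is false but the right side is true.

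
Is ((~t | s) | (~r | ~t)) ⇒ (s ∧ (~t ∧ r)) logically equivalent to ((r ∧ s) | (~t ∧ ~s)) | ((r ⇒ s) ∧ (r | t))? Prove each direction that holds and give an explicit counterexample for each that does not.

Both directions fail.

Forward direction. This fails. Under t = T, r = T, s = F, the left side is true but the right side is false.

Converse. This fails. Under t = F, r = F, s = F, the left side is false but the right side is true.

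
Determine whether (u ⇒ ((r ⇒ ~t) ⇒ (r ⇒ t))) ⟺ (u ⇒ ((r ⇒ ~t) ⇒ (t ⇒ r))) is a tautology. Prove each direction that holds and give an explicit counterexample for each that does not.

Both directions fail.

(→) This fails. Under u = T, r = F, t = T, the left side is true but the right side is false.

(←) This fails. Under u = T, r = T, t = F, the left side is false but the right side is true.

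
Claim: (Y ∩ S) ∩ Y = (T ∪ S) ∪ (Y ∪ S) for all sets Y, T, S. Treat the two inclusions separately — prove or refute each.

The sets are not equal: only the forward inclusion holds.

(⊆) Let x ∈ (Y ∩ S) ∩ Y. Then either x ∈ Y ∩ S and x ∉ T; or x ∈ Y ∩ T ∩ S. In each case x ∈ (T ∪ S) ∪ (Y ∪ S), so (Y ∩ S) ∩ Y ⊆ (T ∪ S) ∪ (Y ∪ S).

(⊇) This inclusion fails. Take Y = {1}, T = ∅, S = ∅; then 1 ∈ (T ∪ S) ∪ (Y ∪ S) but 1 ∉ (Y ∩ S) ∩ Y.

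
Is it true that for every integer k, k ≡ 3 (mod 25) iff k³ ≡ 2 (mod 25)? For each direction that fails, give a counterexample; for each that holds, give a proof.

Converse. Suppose k³ ≡ 2 (mod 25). The only residue r in {0, …, 24} with r³ ≡ 2 (mod 25) is r = 3, so k ≡ 3 (mod 25).

Forward direction. Suppose k ≡ 3 (mod 25). Write k = 25j + 3. Then (25j + 3)³ = 15625j³ + 5625j² + 675j + 27 = 25(625j³ + 225j² + 27j + 1) + 2, so k³ ≡ 2 (mod 25).

Equivalent; both directions hold.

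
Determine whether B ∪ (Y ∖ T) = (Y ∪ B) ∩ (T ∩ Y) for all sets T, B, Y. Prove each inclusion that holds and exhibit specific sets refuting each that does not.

(⊆) fails and (⊇) fails.

(⊆) This inclusion fails. Take T = ∅, B = {1}, Y = ∅; then 1 ∈ B ∪ (Y ∖ T) but 1 ∉ (Y ∪ B) ∩ (T ∩ Y).

(⊇) This inclusion fails. Take T = {1}, B = ∅, Y = {1}; then 1 ∈ (Y ∪ B) ∩ (T ∩ Y) but 1 ∉ B ∪ (Y ∖ T).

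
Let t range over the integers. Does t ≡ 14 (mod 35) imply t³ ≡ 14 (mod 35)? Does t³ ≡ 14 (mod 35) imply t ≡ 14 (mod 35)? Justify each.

(←) Suppose t³ ≡ 14 (mod 35). The only residue r in {0, …, 34} with r³ ≡ 14 (mod 35) is r = 14, so t ≡ 14 (mod 35).

(→) Suppose t ≡ 14 (mod 35). Write t = 35j + 14. Then (35j + 14)³ = 42875j³ + 51450j² + 20580j + 2744 = 35(1225j³ + 1470j² + 588j + 78) + 14, so t³ ≡ 14 (mod 35).

Both directions hold; the statement is true.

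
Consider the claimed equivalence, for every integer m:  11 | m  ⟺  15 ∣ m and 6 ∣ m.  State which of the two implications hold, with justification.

Neither direction holds.

(⇒) This fails: take m = 11. Certainly 11 ∣ 11, but 15 ∤ 11.

(⇐) This fails: take m = 30. Both 15 ∣ 30 and 6 ∣ 30, yet 30 is not a multiple of 11 (since 30 = 2·11 + 8), so 11 ∤ 30.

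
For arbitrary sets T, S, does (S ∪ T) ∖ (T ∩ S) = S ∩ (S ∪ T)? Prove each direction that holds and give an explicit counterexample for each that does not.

(⊆) This inclusion fails. Take T = {1}, S = ∅; then 1 ∈ (S ∪ T) ∖ (T ∩ S) but 1 ∉ S ∩ (S ∪ T).

(⊇) This inclusion fails. Take T = {1}, S = {1}; then 1 ∈ S ∩ (S ∪ T) but 1 ∉ (S ∪ T) ∖ (T ∩ S).

Neither inclusion holds.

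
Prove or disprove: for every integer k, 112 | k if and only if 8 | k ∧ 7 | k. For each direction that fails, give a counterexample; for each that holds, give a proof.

Forward direction. If 112 ∣ k, write k = 112q. Since 112 = 14·8, k = 8·(14q), so 8 ∣ k; and since 112 = 16·7, k = 7·(16q), so 7 ∣ k.

Converse. This fails: take k = 56. Both 8 ∣ 56 and 7 ∣ 56, yet 56 is not a multiple of 112 (since 56 = 0·112 + 56), so 112 ∤ 56.

(⇒) holds; (⇐) fails.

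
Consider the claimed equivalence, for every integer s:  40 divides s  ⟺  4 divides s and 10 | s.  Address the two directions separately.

The forward direction holds; the converse fails.

(⇒) If 40 ∣ s, write s = 40q. Since 40 = 10·4, s = 4·(10q), so 4 ∣ s; and since 40 = 4·10, s = 10·(4q), so 10 ∣ s.

(⇐) This fails: take s = 20. Both 4 ∣ 20 and 10 ∣ 20, yet 20 is not a multiple of 40 (since 20 = 0·40 + 20), so 40 ∤ 20.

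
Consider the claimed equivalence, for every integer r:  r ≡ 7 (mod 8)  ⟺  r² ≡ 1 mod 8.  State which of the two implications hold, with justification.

(⟹) Suppose r ≡ 7 (mod 8). Write r = 8j + 7. Then (8j + 7)² = 64j² + 112j + 49 = 8(8j² + 14j + 6) + 1, so r² ≡ 1 (mod 8).

(⟸) This fails: take r = 1. Then 1² = 1 ≡ 1 (mod 8), yet 1 ≡ 1 (mod 8), not 7.

The forward direction holds; the converse fails.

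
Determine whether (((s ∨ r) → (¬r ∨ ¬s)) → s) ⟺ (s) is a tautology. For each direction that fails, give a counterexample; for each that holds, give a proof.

Converse. Assume the antecedent. If s is true, ((s ∨ r) → (¬r ∨ ¬s)) → s reduces to true regardless of the other variables. If s is false, the antecedent cannot hold. Either way ((s ∨ r) → (¬r ∨ ¬s)) → s holds.

Forward direction. Assume the antecedent. If s is true, s reduces to true regardless of the other variables. If s is false, the antecedent cannot hold. Either way s holds.

Both directions hold; the statement is true.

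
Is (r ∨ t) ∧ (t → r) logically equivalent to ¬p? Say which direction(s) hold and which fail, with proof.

Neither implication holds.

(⇒) This fails. Under p = T, r = T, t = F, the left side is true but the right side is false.

(⇐) This fails. Under p = F, r = F, t = F, the left side is false but the right side is true.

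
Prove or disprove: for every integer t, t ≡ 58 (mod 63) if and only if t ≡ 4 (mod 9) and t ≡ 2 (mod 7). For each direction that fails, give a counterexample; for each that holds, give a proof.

Both directions hold.

(⟹) Suppose t ≡ 58 (mod 63); write t = 63j + 58. Since 9 ∣ 63, reducing mod 9 gives t ≡ 58 ≡ 4 (mod 9); since 7 ∣ 63, reducing mod 7 gives t ≡ 58 ≡ 2 (mod 7).

(⟸) Conversely, if t ≡ 4 (mod 9) and t ≡ 2 (mod 7), then by the Chinese remainder theorem t ≡ 58 (mod 63). This is exactly t ≡ 58 (mod 63).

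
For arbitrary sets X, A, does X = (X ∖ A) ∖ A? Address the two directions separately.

(⟹) This inclusion fails. Take X = {1}, A = {1}; then 1 ∈ X but 1 ∉ (X ∖ A) ∖ A.

(⟸) Let x ∈ (X ∖ A) ∖ A. Then x ∈ X and x ∉ A, from which x ∈ X.

(⊆) fails; (⊇) holds.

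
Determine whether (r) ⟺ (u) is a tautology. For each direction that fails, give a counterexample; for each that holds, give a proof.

(⟹) This fails. Under u = F, r = T, the left side is true but the right side is false.

(⟸) This fails. Under u = T, r = F, the left side is false but the right side is true.

Neither direction holds.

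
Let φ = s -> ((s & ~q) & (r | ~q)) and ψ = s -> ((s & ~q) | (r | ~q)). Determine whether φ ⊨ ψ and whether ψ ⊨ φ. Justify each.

Forward direction. Assume the antecedent. If q is true, the antecedent forces (q = T, r = F, s = F) or (q = T, r = T, s = F), and s -> ((s & ~q) | (r | ~q)) holds there. If q is false, s -> ((s & ~q) | (r | ~q)) reduces to true regardless of the other variables. Either way s -> ((s & ~q) | (r | ~q)) holds.

Converse. This fails. Under q = T, r = T, s = T, the left side is false but the right side is true.

(⇒) holds; (⇐) fails.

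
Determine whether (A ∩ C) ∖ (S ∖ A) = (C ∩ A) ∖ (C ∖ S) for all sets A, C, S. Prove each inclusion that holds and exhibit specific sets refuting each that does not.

Only the reverse inclusion holds.

(⊇) Let x ∈ (C ∩ A) ∖ (C ∖ S). Then x ∈ A ∩ C ∩ S, from which x ∈ (A ∩ C) ∖ (S ∖ A).

(⊆) This inclusion fails. Take A = {1}, C = {1}, S = ∅; then 1 ∈ (A ∩ C) ∖ (S ∖ A) but 1 ∉ (C ∩ A) ∖ (C ∖ S).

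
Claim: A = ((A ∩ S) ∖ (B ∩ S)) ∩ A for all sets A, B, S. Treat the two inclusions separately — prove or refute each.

(⊆) fails; (⊇) holds.

(⊆) This inclusion fails. Take A = {1}, B = ∅, S = ∅; then 1 ∈ A but 1 ∉ ((A ∩ S) ∖ (B ∩ S)) ∩ A.

(⊇) Let x ∈ ((A ∩ S) ∖ (B ∩ S)) ∩ A. Then x ∈ A ∩ S and x ∉ B, from which x ∈ A.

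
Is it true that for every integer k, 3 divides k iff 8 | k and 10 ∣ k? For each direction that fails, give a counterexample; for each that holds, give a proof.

(→) This fails: take k = 3. Certainly 3 ∣ 3, but 8 ∤ 3.

(←) This fails: take k = 40. Both 8 ∣ 40 and 10 ∣ 40, yet 40 is not a multiple of 3 (since 40 = 13·3 + 1), so 3 ∤ 40.

(⇒) fails and (⇐) fails.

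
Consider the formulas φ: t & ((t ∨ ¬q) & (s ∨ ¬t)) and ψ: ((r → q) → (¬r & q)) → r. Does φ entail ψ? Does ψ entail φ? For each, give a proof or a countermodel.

[⇒] This fails. Under s = T, q = T, r = F, t = T, the left side is true but the right side is false.

[⇐] This fails. Under s = F, q = F, r = F, t = F, the left side is false but the right side is true.

Both directions fail.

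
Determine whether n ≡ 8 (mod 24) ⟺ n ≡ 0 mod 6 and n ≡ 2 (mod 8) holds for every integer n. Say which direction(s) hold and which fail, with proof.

Forward direction. This fails: n = 8 gives 8 ≡ 8 (mod 24) but 8 ≡ 2 (mod 6), so the conjunction on the right does not hold.

Converse. This fails: n = 18 satisfies both congruences on the right (18 ≡ 0 mod 6 and 18 ≡ 2 mod 8) yet 18 ≡ 18 (mod 24), not 8.

(⇒) fails and (⇐) fails.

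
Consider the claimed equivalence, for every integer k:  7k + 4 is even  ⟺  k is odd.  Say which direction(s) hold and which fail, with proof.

Forward direction. This fails: k = 4 gives 7k + 4 = 32, which is even, but 4 is even, not odd.

Converse. This also fails: k = 5 is odd, but 7k + 4 = 39 is odd, not even.

Both directions fail.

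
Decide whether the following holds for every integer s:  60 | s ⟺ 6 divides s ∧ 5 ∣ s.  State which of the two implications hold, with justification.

Not equivalent: only (⇒) holds.

(⟹) If 60 ∣ s, write s = 60q. Since 60 = 10·6, s = 6·(10q), so 6 ∣ s; and since 60 = 12·5, s = 5·(12q), so 5 ∣ s.

(⟸) This fails: take s = 30. Both 6 ∣ 30 and 5 ∣ 30, yet 30 is not a multiple of 60 (since 30 = 0·60 + 30), so 60 ∤ 30.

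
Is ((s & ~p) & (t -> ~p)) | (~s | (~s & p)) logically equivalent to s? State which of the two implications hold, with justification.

(⇒) fails and (⇐) fails.

(⇒) This fails. Under t = F, p = F, s = F, the left side is true but the right side is false.

(⇐) This fails. Under t = F, p = T, s = T, the left side is false but the right side is true.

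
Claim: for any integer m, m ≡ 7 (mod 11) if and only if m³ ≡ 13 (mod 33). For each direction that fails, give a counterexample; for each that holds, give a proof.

[⇐] The residues r modulo 33 with r³ ≡ 13 (mod 33) are exactly {7}, and each is ≡ 7 (mod 11).

[⇒] This fails: take m = 18. Then 18 ≡ 7 (mod 11), but 18³ = 5832 ≡ 24 (mod 33), not 13.

Only the converse holds.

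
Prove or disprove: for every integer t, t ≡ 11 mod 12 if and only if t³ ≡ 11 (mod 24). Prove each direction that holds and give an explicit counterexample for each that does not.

(⇐) The residues r modulo 24 with r³ ≡ 11 (mod 24) are exactly {11}, and each is ≡ 11 (mod 12).

(⇒) This fails: take t = 23. Then 23 ≡ 11 (mod 12), but 23³ = 12167 ≡ 23 (mod 24), not 11.

Not equivalent: only (⇐) holds.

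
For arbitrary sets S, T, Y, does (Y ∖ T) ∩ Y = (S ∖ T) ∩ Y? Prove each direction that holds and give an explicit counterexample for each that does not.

(⟸) Let x ∈ (S ∖ T) ∩ Y. Then x ∈ S ∩ Y and x ∉ T, from which x ∈ (Y ∖ T) ∩ Y.

(⟹) This inclusion fails. Take S = ∅, T = ∅, Y = {1}; then 1 ∈ (Y ∖ T) ∩ Y but 1 ∉ (S ∖ T) ∩ Y.

Only the reverse inclusion holds.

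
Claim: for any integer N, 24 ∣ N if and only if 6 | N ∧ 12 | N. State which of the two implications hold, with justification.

Not equivalent: only (⇒) holds.

(⟹) If 24 ∣ N, write N = 24q. Since 24 = 4·6, N = 6·(4q), so 6 ∣ N; and since 24 = 2·12, N = 12·(2q), so 12 ∣ N.

(⟸) This fails: take N = 12. Both 6 ∣ 12 and 12 ∣ 12, yet 12 is not a multiple of 24 (since 12 = 0·24 + 12), so 24 ∤ 12.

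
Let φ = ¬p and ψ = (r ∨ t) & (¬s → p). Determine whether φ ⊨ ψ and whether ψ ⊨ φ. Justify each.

Neither implication holds.

(⟹) This fails. Under s = F, r = F, p = F, t = F, the left side is true but the right side is false.

(⟸) This fails. Under s = F, r = T, p = T, t = F, the left side is false but the right side is true.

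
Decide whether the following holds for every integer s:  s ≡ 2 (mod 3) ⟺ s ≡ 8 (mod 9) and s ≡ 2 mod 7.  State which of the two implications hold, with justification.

The forward direction fails; the converse holds.

(⟸) If s ≡ 8 (mod 9) and s ≡ 2 (mod 7), then by the Chinese remainder theorem s ≡ 44 (mod 63). Since 44 ≡ 2 (mod 3) and 3 ∣ 63, we get s ≡ 2 (mod 3).

(⟹) This fails: s = 2 gives 2 ≡ 2 (mod 3) but 2 ≡ 2 (mod 9), so the conjunction on the right does not hold.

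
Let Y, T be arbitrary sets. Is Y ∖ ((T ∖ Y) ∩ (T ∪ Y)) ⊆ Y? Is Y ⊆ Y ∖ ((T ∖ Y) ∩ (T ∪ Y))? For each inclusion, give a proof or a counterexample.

Forward inclusion. Let x ∈ Y ∖ ((T ∖ Y) ∩ (T ∪ Y)). Then either x ∈ Y and x ∉ T; or x ∈ Y ∩ T. In each case x ∈ Y, so Y ∖ ((T ∖ Y) ∩ (T ∪ Y)) ⊆ Y.

Reverse inclusion. Let x ∈ Y. Then either x ∈ Y and x ∉ T; or x ∈ Y ∩ T. In each case x ∈ Y ∖ ((T ∖ Y) ∩ (T ∪ Y)), so Y ⊆ Y ∖ ((T ∖ Y) ∩ (T ∪ Y)).

Both inclusions hold.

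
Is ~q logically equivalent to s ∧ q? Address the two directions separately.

(⇒) This fails. Under q = F, s = F, the left side is true but the right side is false.

(⇐) This fails. Under q = T, s = T, the left side is false but the right side is true.

(⇒) fails and (⇐) fails.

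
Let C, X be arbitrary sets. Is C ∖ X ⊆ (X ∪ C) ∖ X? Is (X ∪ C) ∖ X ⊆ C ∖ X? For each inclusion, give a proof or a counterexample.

(⟹) Let x ∈ C ∖ X. Then x ∈ C and x ∉ X, from which x ∈ (X ∪ C) ∖ X.

(⟸) Let x ∈ (X ∪ C) ∖ X. Then x ∈ C and x ∉ X, from which x ∈ C ∖ X.

The two sets are equal.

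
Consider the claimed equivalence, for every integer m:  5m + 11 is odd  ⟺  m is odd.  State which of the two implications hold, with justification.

(⟹) This fails: m = 4 gives 5m + 11 = 31, which is odd, but 4 is even, not odd.

(⟸) This also fails: m = 3 is odd, but 5m + 11 = 26 is even, not odd.

Both directions fail.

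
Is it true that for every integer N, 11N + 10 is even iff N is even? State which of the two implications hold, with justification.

Equivalent; both directions hold.

(⇒) Suppose 11N + 10 is even. Since 11 is odd, 11N and N have the same parity, so 11N + 10 ≡ N + 10 (mod 2). As 10 is even, 11N + 10 is even exactly when N is even. Thus N is even.

(⇐) Conversely, suppose N is even; write N = 2j. Then 11N + 10 = 11·(2j) + 10 = 2·11j + 10, which is even.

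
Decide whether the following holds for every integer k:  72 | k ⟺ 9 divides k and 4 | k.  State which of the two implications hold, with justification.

(⇒) If 72 ∣ k, write k = 72q. Since 72 = 8·9, k = 9·(8q), so 9 ∣ k; and since 72 = 18·4, k = 4·(18q), so 4 ∣ k.

(⇐) This fails: take k = 36. Both 9 ∣ 36 and 4 ∣ 36, yet 36 is not a multiple of 72 (since 36 = 0·72 + 36), so 72 ∤ 36.

Only the forward implication holds.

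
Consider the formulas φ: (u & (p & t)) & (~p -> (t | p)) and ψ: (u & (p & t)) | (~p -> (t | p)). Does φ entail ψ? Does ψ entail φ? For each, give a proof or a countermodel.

Not equivalent: only (⇒) holds.

(⟹) Assume the antecedent. If u is true, the antecedent forces (u = T, p = T, t = T), and the consequent holds there. If u is false, the antecedent cannot hold. Either way the consequent holds.

(⟸) This fails. Under u = F, p = T, t = F, the left side is false but the right side is true.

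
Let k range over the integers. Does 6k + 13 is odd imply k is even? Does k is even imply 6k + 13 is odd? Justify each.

The forward direction fails; the converse holds.

Converse. Suppose k is even. Since 6 is even, 6k is even for every k, so 6k + 13 has the same parity as 13, which is odd. Hence 6k + 13 is odd.

Forward direction. This fails: take k = 3. Then 6k + 13 = 31, which is odd, yet k = 3 is odd, not even.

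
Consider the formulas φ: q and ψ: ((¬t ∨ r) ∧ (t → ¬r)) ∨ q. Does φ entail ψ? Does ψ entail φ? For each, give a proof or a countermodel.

Not equivalent: only (⇒) holds.

(⟹) Assume the antecedent. If t is true, the antecedent forces (t = T, r = F, q = T) or (t = T, r = T, q = T), and ((¬t ∨ r) ∧ (t → ¬r)) ∨ q holds there. If t is false, ((¬t ∨ r) ∧ (t → ¬r)) ∨ q reduces to true regardless of the other variables. Either way ((¬t ∨ r) ∧ (t → ¬r)) ∨ q holds.

(⟸) This fails. Under t = F, r = F, q = F, the left side is false but the right side is true.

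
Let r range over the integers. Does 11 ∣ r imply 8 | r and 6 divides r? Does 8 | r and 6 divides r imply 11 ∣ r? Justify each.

(⇒) fails and (⇐) fails.

(⇒) This fails: take r = 11. Certainly 11 ∣ 11, but 8 ∤ 11.

(⇐) This fails: take r = 24. Both 8 ∣ 24 and 6 ∣ 24, yet 24 is not a multiple of 11 (since 24 = 2·11 + 2), so 11 ∤ 24.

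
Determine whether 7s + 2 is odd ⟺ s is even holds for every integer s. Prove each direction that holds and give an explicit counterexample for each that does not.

(⇒) fails and (⇐) fails.

(⇒) This fails: s = 1 gives 7s + 2 = 9, which is odd, but 1 is odd, not even.

(⇐) This also fails: s = 6 is even, but 7s + 2 = 44 is even, not odd.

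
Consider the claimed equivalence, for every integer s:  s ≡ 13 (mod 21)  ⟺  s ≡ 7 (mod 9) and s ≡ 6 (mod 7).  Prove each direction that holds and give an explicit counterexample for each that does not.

(⇒) fails; (⇐) holds.

Forward direction. This fails: s = 13 gives 13 ≡ 13 (mod 21) but 13 ≡ 4 (mod 9), so the conjunction on the right does not hold.

Converse. If s ≡ 7 (mod 9) and s ≡ 6 (mod 7), then by the Chinese remainder theorem s ≡ 34 (mod 63). Since 34 ≡ 13 (mod 21) and 21 ∣ 63, we get s ≡ 13 (mod 21).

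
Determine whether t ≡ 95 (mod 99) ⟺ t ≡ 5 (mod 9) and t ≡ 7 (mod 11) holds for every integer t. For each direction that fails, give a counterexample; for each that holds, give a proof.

The biconditional holds.

(⟹) Suppose t ≡ 95 (mod 99); write t = 99j + 95. Since 9 ∣ 99, reducing mod 9 gives t ≡ 95 ≡ 5 (mod 9); since 11 ∣ 99, reducing mod 11 gives t ≡ 95 ≡ 7 (mod 11).

(⟸) Conversely, if t ≡ 5 (mod 9) and t ≡ 7 (mod 11), then by the Chinese remainder theorem t ≡ 95 (mod 99). This is exactly t ≡ 95 (mod 99).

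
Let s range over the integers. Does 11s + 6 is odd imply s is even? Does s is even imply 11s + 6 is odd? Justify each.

(⇒) This fails: s = 5 gives 11s + 6 = 61, which is odd, but 5 is odd, not even.

(⇐) This also fails: s = 0 is even, but 11s + 6 = 6 is even, not odd.

Both directions fail.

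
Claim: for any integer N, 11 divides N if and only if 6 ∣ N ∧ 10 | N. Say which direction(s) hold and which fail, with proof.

Forward direction. This fails: take N = 11. Certainly 11 ∣ 11, but 6 ∤ 11.

Converse. This fails: take N = 30. Both 6 ∣ 30 and 10 ∣ 30, yet 30 is not a multiple of 11 (since 30 = 2·11 + 8), so 11 ∤ 30.

(⇒) fails and (⇐) fails.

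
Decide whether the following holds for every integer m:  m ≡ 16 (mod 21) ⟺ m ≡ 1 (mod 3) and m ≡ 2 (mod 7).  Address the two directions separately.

(⇒) Suppose m ≡ 16 (mod 21); write m = 21j + 16. Since 3 ∣ 21, reducing mod 3 gives m ≡ 16 ≡ 1 (mod 3); since 7 ∣ 21, reducing mod 7 gives m ≡ 16 ≡ 2 (mod 7).

(⇐) Conversely, if m ≡ 1 (mod 3) and m ≡ 2 (mod 7), then by the Chinese remainder theorem m ≡ 16 (mod 21). This is exactly m ≡ 16 (mod 21).

The biconditional holds.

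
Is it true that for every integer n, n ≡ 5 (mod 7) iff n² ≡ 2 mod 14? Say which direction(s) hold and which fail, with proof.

(⇒) fails and (⇐) fails.

(→) This fails: take n = 5. Then 5 ≡ 5 (mod 7), but 5² = 25 ≡ 11 (mod 14), not 2.

(←) This fails: take n = 4. Then 4² = 16 ≡ 2 (mod 14), yet 4 ≡ 4 (mod 7), not 5.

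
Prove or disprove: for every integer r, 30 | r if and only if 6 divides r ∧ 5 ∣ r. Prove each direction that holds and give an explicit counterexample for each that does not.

Converse. Suppose 6 ∣ r and 5 ∣ r. Any common multiple of 6 and 5 is a multiple of their lcm; here gcd(6, 5) = 1, so lcm(6, 5) = 6·5 = 30, so 30 ∣ r.

Forward direction. If 30 ∣ r, write r = 30q. Since 30 = 5·6, r = 6·(5q), so 6 ∣ r; and since 30 = 6·5, r = 5·(6q), so 5 ∣ r.

Both implications hold.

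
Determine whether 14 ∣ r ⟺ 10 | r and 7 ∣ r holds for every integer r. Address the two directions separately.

Only the reverse direction holds.

Forward direction. This fails: take r = 14. Certainly 14 ∣ 14, but 10 ∤ 14.

Converse. Suppose 10 ∣ r and 7 ∣ r. Any common multiple of 10 and 7 is a multiple of their lcm; here gcd(10, 7) = 1, so lcm(10, 7) = 10·7 = 70, so 70 ∣ r. Since 14 ∣ 70, it follows that 14 ∣ r.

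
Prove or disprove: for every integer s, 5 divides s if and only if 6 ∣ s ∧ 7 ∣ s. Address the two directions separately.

Both directions fail.

[⇒] This fails: take s = 5. Certainly 5 ∣ 5, but 6 ∤ 5.

[⇐] This fails: take s = 42. Both 6 ∣ 42 and 7 ∣ 42, yet 42 is not a multiple of 5 (since 42 = 8·5 + 2), so 5 ∤ 42.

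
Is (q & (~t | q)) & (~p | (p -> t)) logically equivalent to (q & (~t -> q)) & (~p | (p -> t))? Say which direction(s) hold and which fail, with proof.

The biconditional holds.

(→) Assume the antecedent. If p is true, the antecedent forces (p = T, t = T, q = T), and the consequent holds there. If p is false, the antecedent forces (p = F, t = F, q = T) or (p = F, t = T, q = T), and the consequent holds there. Either way the consequent holds.

(←) Assume the antecedent. If p is true, the antecedent forces (p = T, t = T, q = T), and the consequent holds there. If p is false, the antecedent forces (p = F, t = F, q = T) or (p = F, t = T, q = T), and the consequent holds there. Either way the consequent holds.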